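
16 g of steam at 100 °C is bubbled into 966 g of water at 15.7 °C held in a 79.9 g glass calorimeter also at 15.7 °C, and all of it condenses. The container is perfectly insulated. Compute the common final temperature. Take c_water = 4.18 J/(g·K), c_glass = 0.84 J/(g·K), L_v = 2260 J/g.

Let T be the final temperature. ΣQ_i = 0:
condense steam: −16·2260 = −36160; condensed water 100 °C→T: 66.88(T − 100); original water: 4037.9(T − 15.7); cup: 67.12(T − 15.7)
4171.9 T = 36160 + 6688 + 64448 = 107296
T ≈ 25.72 °C, under the boiling point, so the assumption holds.

T_f ≈ 25.7 °C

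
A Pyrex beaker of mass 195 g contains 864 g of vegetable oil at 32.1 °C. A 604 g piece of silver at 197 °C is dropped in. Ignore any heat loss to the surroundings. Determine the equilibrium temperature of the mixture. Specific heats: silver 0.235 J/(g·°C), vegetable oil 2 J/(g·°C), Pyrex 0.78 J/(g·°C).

T_f ≈ 43.7 °C

With ΣQ=0 the equilibrium temperature is the m·c-weighted mean:
T_f = (141.94·197 + 1728·32.1 + 152.1·32.1) / (141.94 + 1728 + 152.1)
    = 88313 / 2022 ≈ 43.68 °C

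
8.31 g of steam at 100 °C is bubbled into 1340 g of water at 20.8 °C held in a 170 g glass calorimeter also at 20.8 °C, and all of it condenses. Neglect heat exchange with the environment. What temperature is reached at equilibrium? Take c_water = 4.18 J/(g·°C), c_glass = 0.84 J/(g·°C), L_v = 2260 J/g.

Taking heat into each body as positive, Σ m c ΔT = 0:
latent heat released on condensation: 8.31×2260 = 18781; condensed water 100 °C→T: 34.74(T − 100); water warms: 1340×4.18×(T − 20.8) = 5601.2(T − 20.8); cup: 142.8(T − 20.8)
5778.7 T = 18781 + 3473.6 + 119475 = 141729
T ≈ 24.53 °C — below 100 °C, confirming all the steam condensed.

T_f ≈ 24.5 °C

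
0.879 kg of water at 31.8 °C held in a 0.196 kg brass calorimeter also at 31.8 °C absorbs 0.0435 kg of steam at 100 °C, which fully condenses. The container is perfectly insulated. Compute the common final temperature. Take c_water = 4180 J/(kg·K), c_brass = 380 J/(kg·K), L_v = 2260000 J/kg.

T_f ≈ 60.0 °C

Let T be the final temperature. ΣQ_i = 0:
condense steam: −0.0435·2260000 = −98310
  condensate cools 100→T: 0.0435·4180·(T − 100) = 181.83(T − 100)
  water warms: 0.879·4180·(T − 31.8) = 3674.2(T − 31.8)
  brass cup: 0.196·380·(T − 31.8) = 74.48(T − 31.8)
3930.5 T = 98310 + 18183 + 119209 = 235702
T ≈ 59.97 °C (< 100 °C, so full condensation is consistent).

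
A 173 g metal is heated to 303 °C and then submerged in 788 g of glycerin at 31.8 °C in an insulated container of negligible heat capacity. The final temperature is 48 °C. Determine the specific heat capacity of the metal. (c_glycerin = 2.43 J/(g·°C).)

m_s c (T_s − T_f) = m_glycerin c_glycerin (T_f − T_0):
173·c·(303 − 48) = 788·2.43·(48 − 31.8)
44115 c = 31020  ⇒  c ≈ 0.7032 J/(g·°C)

c ≈ 0.703 J/(g·°C)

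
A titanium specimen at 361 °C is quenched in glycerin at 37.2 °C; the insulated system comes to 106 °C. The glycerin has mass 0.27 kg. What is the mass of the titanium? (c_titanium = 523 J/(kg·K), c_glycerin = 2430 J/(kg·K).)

Let T be the final temperature. ΣQ_i = 0:
m×523×(106 − 361) + 0.27×2430×(106 − 37.2) = 0
-133365 m = -45140
m = -45140/-133365 ≈ 0.3385 kg

m ≈ 0.338 kg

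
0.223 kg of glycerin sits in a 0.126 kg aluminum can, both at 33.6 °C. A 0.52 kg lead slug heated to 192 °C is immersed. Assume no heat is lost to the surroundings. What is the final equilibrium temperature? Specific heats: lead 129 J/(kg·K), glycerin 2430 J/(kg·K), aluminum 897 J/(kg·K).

T_f ≈ 48.3 °C

Let T be the final temperature. ΣQ_i = 0:
0.52*129*(T − 192) + 0.223*2430*(T − 33.6) + 0.126*897*(T − 33.6) = 0
721.99 T = 34884
T = 34884/721.99 ≈ 48.32 °C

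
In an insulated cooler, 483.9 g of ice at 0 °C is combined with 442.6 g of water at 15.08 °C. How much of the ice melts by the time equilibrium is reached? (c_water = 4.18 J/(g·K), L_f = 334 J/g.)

m_melted ≈ 83.5 g

Water can give up m c ΔT = 442.6·4.18·15.08 = 27899 J before reaching 0 °C.
Fully melting the ice requires m_ice L_f = 483.9·334 = 161623 J.
27899 J < 161623 J, so only part of the ice melts and the system sits at 0 °C.
m_melted·334 = 27899  ⇒  m_melted ≈ 83.53 g.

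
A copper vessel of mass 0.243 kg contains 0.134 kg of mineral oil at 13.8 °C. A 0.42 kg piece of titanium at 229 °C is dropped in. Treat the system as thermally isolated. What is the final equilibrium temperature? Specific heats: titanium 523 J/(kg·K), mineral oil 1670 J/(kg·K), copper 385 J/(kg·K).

T_f ≈ 101.8 °C

T_f is the heat-capacity-weighted average of the initial temperatures:
T_f = (219.66·229 + 223.78·13.8 + 93.55·13.8) / (219.66 + 223.78 + 93.55)
    = 54681 / 537 ≈ 101.83 °C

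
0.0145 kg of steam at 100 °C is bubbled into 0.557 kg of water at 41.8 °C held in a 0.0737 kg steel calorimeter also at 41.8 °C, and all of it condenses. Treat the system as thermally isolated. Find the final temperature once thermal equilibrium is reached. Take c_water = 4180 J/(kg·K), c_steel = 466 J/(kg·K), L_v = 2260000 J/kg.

T_f ≈ 56.8 °C

Net heat exchanged in the isolated system is zero:
latent heat released on condensation: 0.0145×2260000 = 32770; condensate cools 100→T: 0.0145×4180×(T − 100) = 60.61(T − 100); original water: 2328.3(T − 41.8); steel cup: 0.0737×466×(T − 41.8) = 34.34(T − 41.8)
2423.2 T = 32770 + 6061 + 98757 = 137588
T ≈ 56.78 °C — below 100 °C, confirming all the steam condensed.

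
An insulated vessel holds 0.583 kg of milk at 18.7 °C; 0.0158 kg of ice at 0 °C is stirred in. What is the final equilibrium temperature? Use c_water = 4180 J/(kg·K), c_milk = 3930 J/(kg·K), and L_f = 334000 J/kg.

T_f ≈ 15.9 °C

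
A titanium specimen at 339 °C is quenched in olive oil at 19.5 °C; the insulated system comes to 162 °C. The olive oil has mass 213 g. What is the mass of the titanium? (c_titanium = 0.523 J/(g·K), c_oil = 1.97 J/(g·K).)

m ≈ 646 g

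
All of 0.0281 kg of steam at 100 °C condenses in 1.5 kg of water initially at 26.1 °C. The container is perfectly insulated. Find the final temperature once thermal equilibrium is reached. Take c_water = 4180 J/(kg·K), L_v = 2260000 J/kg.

T_f ≈ 37.4 °C

Sum of m c ΔT and latent-heat terms is zero:
condense steam: −0.0281×2260000 = −63506; condensate cools 100→T: 0.0281×4180×(T − 100) = 117.46(T − 100); water warms: 1.5×4180×(T − 26.1) = 6270(T − 26.1)
6387.5 T = 63506 + 11746 + 163647 = 238899
T ≈ 37.40 °C (< 100 °C, so full condensation is consistent).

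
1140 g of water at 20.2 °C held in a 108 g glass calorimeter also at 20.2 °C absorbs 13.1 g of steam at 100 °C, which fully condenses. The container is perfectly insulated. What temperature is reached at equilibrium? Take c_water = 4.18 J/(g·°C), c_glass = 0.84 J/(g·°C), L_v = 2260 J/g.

Taking heat into each body as positive, Σ m c ΔT = 0:
condense steam: −13.1·2260 = −29606; condensate cools 100→T: 13.1·4.18·(T − 100) = 54.76(T − 100); original water: 4765.2(T − 20.2); cup: 90.72(T − 20.2)
4910.7 T = 29606 + 5475.8 + 98090 = 133171
T ≈ 27.12 °C (< 100 °C, so full condensation is consistent).

T_f ≈ 27.1 °C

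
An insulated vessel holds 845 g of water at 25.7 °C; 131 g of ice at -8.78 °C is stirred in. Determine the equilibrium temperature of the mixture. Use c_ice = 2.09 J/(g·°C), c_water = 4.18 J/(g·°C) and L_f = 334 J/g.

Let T be the final temperature. ΣQ_i = 0:
warm ice to 0 °C: 131·2.09·(0 − (-8.78)) = 2403.9
  fusion: m_ice L_f = 131·334 = 43754
  warm the meltwater: 547.58 T
  water: 3532.1(T − 25.7)
4079.7 T = 90775 − 46158 = 44617
T ≈ 10.94 °C (positive, so assuming full melt was valid).

T_f ≈ 10.9 °C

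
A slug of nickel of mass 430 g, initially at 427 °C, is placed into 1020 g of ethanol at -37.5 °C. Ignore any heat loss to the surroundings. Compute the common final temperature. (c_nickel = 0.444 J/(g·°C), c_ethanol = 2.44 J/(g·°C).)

With ΣQ=0 the equilibrium temperature is the m·c-weighted mean:
T_f = (190.92*427 + 2488.8*(-37.5)) / (190.92 + 2488.8)
    = -11807 / 2679.7 ≈ -4.41 °C

T_f ≈ -4.4 °C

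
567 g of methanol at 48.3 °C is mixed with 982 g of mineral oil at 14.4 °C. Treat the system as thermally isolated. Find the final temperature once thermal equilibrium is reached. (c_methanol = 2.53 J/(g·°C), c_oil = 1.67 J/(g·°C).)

T_f ≈ 30.2 °C

Setting the total heat transfer to zero:
567×2.53×(T − 48.3) + 982×1.67×(T − 14.4) = 0
1434.5(T − 48.3) + 1639.9(T − 14.4) = 0
3074.4 T = 92902
T = 92902 / 3074.4 = 30.2 °C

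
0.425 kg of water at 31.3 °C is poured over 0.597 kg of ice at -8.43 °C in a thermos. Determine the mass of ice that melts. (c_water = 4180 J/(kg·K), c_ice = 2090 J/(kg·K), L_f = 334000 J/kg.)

Heat available from the water dropping to 0 °C: 0.425×4180×31.3 = 55604 J.
Warming the ice to 0 °C takes 0.597×2090×8.43 = 10518 J, leaving 45086 J for melting.
Melting all 0.597 kg of ice would need 0.597×334000 = 199398 J.
Since 45086 < 199398 J, not all the ice melts; equilibrium is at 0 °C.
m_melted×334000 = 45086  ⇒  m_melted ≈ 0.135 kg.

m_melted ≈ 0.135 kg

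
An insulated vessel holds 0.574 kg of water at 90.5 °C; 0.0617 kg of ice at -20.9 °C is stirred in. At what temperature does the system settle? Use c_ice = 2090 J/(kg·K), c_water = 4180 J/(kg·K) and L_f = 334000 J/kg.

T_f ≈ 72.9 °C

Energy balance with sensible and latent terms:
ice -20.9→0 °C: 0.0617×2090×20.9 = 2695.1
  melt ice: 0.0617×334000 = 20608
  meltwater 0→T: 0.0617×4180×T = 257.91 T
  water: 2399.3(T − 90.5)
2657.2 T = 217138 − 23303 = 193836
T ≈ 72.95 °C. Since T > 0 °C, the all-ice-melts assumption holds.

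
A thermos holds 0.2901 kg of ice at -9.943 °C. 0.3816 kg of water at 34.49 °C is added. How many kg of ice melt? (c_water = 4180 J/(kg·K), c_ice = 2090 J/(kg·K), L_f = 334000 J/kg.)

m_melted ≈ 0.147 kg

Cooling the water to 0 °C releases 0.3816·4180·34.49 = 55015 J.
Warming the ice to 0 °C takes 0.2901·2090·9.943 = 6028.5 J, leaving 48986 J for melting.
To melt every bit of ice: 0.2901·334000 = 96893 J.
48986 J < 96893 J, so only part of the ice melts and the system sits at 0 °C.
m_melted·334000 = 48986  ⇒  m_melted ≈ 0.1467 kg.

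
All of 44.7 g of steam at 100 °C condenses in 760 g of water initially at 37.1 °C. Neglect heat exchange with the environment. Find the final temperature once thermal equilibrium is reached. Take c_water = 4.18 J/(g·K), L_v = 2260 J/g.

T_f ≈ 70.6 °C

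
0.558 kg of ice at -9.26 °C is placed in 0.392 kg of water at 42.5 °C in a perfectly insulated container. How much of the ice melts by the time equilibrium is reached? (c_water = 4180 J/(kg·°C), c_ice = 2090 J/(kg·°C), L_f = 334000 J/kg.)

Heat available from the water dropping to 0 °C: 0.392×4180×42.5 = 69639 J.
Warming the ice to 0 °C takes 0.558×2090×9.26 = 10799 J, leaving 58840 J for melting.
Melting all 0.558 kg of ice would need 0.558×334000 = 186372 J.
Since 58840 < 186372 J, not all the ice melts; equilibrium is at 0 °C.
m_melt = 58840 / L_f = 0.1762 kg.

m_melted ≈ 0.176 kg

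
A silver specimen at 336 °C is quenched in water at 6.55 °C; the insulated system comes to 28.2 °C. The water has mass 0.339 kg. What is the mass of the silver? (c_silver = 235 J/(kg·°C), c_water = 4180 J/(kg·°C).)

m ≈ 0.424 kg

Heat lost by the silver = heat gained by the water:
m·235·(336 − 28.2) = 0.339·4180·(28.2 − 6.55)
72333 m = 30678  ⇒  m ≈ 0.4241 kg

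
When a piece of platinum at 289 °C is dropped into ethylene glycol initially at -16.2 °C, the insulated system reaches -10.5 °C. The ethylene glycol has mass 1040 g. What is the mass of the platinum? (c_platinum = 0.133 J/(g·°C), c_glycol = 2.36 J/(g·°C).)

m ≈ 351 g

|Q_platinum| = |Q_glycol|:
m×0.133×(289 − -10.5) = 1040×2.36×(-10.5 − (-16.2))
39.83 m = 13990  ⇒  m ≈ 351.2 g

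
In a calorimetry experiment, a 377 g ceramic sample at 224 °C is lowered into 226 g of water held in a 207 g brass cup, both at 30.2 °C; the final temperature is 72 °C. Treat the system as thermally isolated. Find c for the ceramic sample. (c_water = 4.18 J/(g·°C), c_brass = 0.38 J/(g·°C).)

c ≈ 0.746 J/(g·°C)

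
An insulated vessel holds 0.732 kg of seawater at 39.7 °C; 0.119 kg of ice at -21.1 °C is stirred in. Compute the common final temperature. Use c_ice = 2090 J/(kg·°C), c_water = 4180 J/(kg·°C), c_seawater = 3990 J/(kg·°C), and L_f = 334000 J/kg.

T_f ≈ 20.8 °C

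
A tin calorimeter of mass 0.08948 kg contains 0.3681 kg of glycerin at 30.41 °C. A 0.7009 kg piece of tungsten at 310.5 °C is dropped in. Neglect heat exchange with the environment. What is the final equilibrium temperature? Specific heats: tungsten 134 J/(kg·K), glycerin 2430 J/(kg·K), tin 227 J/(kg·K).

Setting the total heat transfer to zero:
0.7009·134·(T − 310.5) + 0.3681·2430·(T − 30.41) + 0.08948·227·(T − 30.41) = 0
93.92(T − 310.5) + 894.48(T − 30.41) + 20.31(T − 30.41) = 0
(93.92 + 894.48 + 20.31) T = 93.92·310.5 + 894.48·30.41 + 20.31·30.41
T = 56981/1008.7 ≈ 56.49 °C

T_f ≈ 56.5 °C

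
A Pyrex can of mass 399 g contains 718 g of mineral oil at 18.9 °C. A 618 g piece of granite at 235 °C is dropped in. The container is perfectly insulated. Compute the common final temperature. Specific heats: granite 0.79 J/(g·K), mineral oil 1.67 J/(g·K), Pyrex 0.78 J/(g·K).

T_f = Σ m_i c_i T_i / Σ m_i c_i:
T_f = (488.22·235 + 1199.1·18.9 + 311.22·18.9) / (488.22 + 1199.1 + 311.22)
    = 143276 / 1998.5 ≈ 71.69 °C

T_f ≈ 71.7 °C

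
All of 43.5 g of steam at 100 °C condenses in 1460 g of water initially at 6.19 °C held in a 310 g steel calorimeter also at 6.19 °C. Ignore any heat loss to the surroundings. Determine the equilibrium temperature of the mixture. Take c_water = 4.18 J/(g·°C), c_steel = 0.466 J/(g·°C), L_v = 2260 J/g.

T_f ≈ 24.1 °C

Heat gained plus heat lost sum to zero:
steam→water at 100 °C releases m L_v = 43.5·2260 = 98310
  condensate cools 100→T: 43.5·4.18·(T − 100) = 181.83(T − 100)
  water warms: 1460·4.18·(T − 6.19) = 6102.8(T − 6.19)
  cup: 144.46(T − 6.19)
6429.1 T = 98310 + 18183 + 38671 = 155164
T ≈ 24.13 °C (< 100 °C, so full condensation is consistent).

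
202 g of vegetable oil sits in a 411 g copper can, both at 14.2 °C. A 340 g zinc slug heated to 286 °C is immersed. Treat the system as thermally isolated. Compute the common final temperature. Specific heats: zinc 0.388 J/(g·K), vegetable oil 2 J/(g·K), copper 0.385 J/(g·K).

With ΣQ=0 the equilibrium temperature is the m·c-weighted mean:
T_f = (131.92×286 + 404×14.2 + 158.24×14.2) / (131.92 + 404 + 158.24)
    = 45713 / 694.15 ≈ 65.85 °C

T_f ≈ 65.9 °C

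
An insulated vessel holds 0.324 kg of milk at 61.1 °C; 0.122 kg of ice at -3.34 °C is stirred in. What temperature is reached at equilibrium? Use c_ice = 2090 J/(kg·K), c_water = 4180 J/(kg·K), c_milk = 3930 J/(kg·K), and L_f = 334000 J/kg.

T_f ≈ 20.3 °C

Energy conservation, ΣQ = 0:
ice -3.34→0 °C: 0.122×2090×3.34 = 851.63
  fusion: m_ice L_f = 0.122×334000 = 40748
  warm the meltwater: 509.96 T
  milk: 1273.3(T − 61.1)
1783.3 T = 77800 − 41600 = 36200
T ≈ 20.30 °C — above 0 °C, consistent with complete melting.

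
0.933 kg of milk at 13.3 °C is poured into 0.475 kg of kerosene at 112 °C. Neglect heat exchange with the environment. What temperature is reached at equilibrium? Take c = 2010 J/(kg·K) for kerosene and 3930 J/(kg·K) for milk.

T_f ≈ 33.7 °C

Heat lost by the kerosene equals heat gained by the milk:
0.475×2010×(112 − T) = 0.933×3930×(T − 13.3)
954.75(112 − T) = 3666.7(T − 13.3)
4621.4 T = 155699  ⇒  T ≈ 33.69 °C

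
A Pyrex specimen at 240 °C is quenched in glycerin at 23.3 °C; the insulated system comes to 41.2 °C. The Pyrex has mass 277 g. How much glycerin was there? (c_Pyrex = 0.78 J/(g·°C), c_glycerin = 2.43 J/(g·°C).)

m ≈ 987 g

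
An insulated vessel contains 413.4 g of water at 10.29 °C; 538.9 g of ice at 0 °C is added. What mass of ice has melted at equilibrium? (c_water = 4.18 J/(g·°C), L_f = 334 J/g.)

Water can give up m c ΔT = 413.4·4.18·10.29 = 17781 J before reaching 0 °C.
To melt every bit of ice: 538.9·334 = 179993 J.
17781 J < 179993 J, so only part of the ice melts and the system sits at 0 °C.
m_melted·334 = 17781  ⇒  m_melted ≈ 53.24 g.

m_melted ≈ 53.2 g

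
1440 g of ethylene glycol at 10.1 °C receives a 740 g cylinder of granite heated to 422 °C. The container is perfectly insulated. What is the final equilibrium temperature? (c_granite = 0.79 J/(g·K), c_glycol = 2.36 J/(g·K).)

Heat gained plus heat lost sum to zero:
740*0.79*(T − 422) + 1440*2.36*(T − 10.1) = 0
584.6(T − 422) + 3398.4(T − 10.1) = 0
(584.6 + 3398.4) T = 584.6*422 + 3398.4*10.1
T ≈ 70.56 °C

T_f ≈ 70.6 °C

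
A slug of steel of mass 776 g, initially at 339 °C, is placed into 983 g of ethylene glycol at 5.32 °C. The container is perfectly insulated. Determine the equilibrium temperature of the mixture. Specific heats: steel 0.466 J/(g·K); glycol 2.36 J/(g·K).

Energy conservation, ΣQ = 0:
776*0.466*(T − 339) + 983*2.36*(T − 5.32) = 0
2681.5 T = 134930
T = 134930/2681.5 ≈ 50.32 °C

T_f ≈ 50.3 °C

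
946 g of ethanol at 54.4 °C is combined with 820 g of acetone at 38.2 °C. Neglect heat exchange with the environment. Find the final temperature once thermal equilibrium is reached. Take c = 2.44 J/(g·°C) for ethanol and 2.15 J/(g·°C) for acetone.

Taking heat into each body as positive, Σ m c ΔT = 0:
946·2.44·(T − 54.4) + 820·2.15·(T − 38.2) = 0
2308.2(T − 54.4) + 1763(T − 38.2) = 0
4071.2 T = 192915
T = 192915/4071.2 ≈ 47.38 °C

T_f ≈ 47.4 °C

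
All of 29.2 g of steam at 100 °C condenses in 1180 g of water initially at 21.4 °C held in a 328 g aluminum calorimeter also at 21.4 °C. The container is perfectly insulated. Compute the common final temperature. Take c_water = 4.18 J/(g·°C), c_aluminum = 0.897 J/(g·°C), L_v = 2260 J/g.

Setting the total heat transfer to zero:
condense steam: −29.2·2260 = −65992; condensed water 100 °C→T: 122.06(T − 100); original water: 4932.4(T − 21.4); aluminum cup: 328·0.897·(T − 21.4) = 294.22(T − 21.4)
5348.7 T = 65992 + 12206 + 111850 = 190047
T ≈ 35.53 °C, under the boiling point, so the assumption holds.

T_f ≈ 35.5 °C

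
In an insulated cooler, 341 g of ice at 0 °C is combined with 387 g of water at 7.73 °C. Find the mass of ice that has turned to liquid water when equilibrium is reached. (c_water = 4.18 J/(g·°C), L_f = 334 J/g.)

m_melted ≈ 37.4 g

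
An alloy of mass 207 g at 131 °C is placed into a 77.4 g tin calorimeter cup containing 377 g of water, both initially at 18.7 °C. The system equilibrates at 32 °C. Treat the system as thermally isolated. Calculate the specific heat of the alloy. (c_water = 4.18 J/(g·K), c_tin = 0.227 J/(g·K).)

c ≈ 1.03 J/(g·K)

Let T be the final temperature. ΣQ_i = 0:
207·c·(32 − 131) + 377·4.18·(32 − 18.7) + 77.4·0.227·(32 − 18.7) = 0
-20493 c = -21193
c = -21193/-20493 ≈ 1.034 J/(g·K)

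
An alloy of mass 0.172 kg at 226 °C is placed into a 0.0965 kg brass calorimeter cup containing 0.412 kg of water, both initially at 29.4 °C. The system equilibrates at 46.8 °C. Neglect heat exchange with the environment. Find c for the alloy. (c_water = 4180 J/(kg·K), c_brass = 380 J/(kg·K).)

Conservation of energy gives ΣQ = 0:
0.172×c×(46.8 − 226) + 0.412×4180×(46.8 − 29.4) + 0.0965×380×(46.8 − 29.4) = 0
-30.82 c = -30604
c = -30604/-30.82 ≈ 992.9 J/(kg·K)

c ≈ 993 J/(kg·K)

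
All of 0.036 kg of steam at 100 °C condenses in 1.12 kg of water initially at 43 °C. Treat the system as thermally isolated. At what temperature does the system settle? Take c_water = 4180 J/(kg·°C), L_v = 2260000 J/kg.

T_f ≈ 61.6 °C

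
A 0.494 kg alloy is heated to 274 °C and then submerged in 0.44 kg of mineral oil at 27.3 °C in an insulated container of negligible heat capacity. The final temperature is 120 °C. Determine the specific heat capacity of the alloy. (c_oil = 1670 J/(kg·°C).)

Heat gained plus heat lost sum to zero:
0.494×c×(120 − 274) + 0.44×1670×(120 − 27.3) = 0
-76.08 c = -68116
c = -68116/-76.08 ≈ 895.4 J/(kg·°C)

c ≈ 895 J/(kg·°C)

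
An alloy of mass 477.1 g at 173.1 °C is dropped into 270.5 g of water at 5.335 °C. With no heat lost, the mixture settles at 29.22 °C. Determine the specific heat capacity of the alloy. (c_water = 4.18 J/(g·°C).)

c ≈ 0.393 J/(g·°C)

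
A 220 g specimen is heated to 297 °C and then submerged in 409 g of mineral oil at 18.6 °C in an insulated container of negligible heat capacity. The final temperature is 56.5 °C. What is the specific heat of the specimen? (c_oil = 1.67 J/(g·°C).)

c ≈ 0.489 J/(g·°C)

Setting the total heat transfer to zero:
220×c×(56.5 − 297) + 409×1.67×(56.5 − 18.6) = 0
-52910 c = -25887
c = -25887/-52910 ≈ 0.4893 J/(g·°C)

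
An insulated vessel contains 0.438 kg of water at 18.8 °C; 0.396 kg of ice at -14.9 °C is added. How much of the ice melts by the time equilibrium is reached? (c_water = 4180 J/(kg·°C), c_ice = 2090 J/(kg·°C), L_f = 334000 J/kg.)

Heat available from the water dropping to 0 °C: 0.438×4180×18.8 = 34420 J.
Of that, 0.396×2090×14.9 = 12332 J goes to bring the ice to 0 °C, leaving 22088 J.
Melting all 0.396 kg of ice would need 0.396×334000 = 132264 J.
22088 J < 132264 J, so only part of the ice melts and the system sits at 0 °C.
m_melt = 22088 / L_f = 0.06613 kg.

m_melted ≈ 0.0661 kg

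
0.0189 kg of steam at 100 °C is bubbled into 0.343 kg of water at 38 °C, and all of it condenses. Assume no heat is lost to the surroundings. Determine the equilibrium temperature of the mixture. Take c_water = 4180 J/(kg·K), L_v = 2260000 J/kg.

T_f ≈ 69.5 °C

Net heat exchanged in the isolated system is zero:
condense steam: −0.0189·2260000 = −42714
  condensate cools 100→T: 0.0189·4180·(T − 100) = 79(T − 100)
  original water: 1433.7(T − 38)
1512.7 T = 42714 + 7900.2 + 54482 = 105096
T ≈ 69.47 °C — below 100 °C, confirming all the steam condensed.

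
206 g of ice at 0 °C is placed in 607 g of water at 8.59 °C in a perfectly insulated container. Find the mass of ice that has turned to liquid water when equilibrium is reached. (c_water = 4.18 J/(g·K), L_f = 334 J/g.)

m_melted ≈ 65.3 g

Water can give up m c ΔT = 607×4.18×8.59 = 21795 J before reaching 0 °C.
Melting all 206 g of ice would need 206×334 = 68804 J.
That's not enough to melt it all — equilibrium is at 0 °C with ice remaining.
m_melt = 21795 / L_f = 65.25 g.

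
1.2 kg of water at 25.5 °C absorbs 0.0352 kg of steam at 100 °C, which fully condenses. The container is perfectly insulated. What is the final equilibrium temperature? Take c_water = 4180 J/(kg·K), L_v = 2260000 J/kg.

T_f ≈ 43.0 °C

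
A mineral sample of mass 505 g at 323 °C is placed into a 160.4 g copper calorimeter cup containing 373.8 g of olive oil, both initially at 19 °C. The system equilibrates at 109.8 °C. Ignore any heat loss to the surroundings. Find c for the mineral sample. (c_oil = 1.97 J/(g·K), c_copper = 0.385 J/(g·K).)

c ≈ 0.673 J/(g·K)

Net heat exchanged in the isolated system is zero:
505·c·(109.8 − 323) + 373.8·1.97·(109.8 − 19) + 160.4·0.385·(109.8 − 19) = 0
-107666 c = -72471
c = -72471/-107666 ≈ 0.6731 J/(g·K)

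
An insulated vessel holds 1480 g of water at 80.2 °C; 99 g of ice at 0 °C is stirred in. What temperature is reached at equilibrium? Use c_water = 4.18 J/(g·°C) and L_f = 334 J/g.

T_f ≈ 70.2 °C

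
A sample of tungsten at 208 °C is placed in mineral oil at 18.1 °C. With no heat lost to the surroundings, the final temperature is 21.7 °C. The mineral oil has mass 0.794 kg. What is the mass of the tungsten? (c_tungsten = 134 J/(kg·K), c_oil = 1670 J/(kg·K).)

|Q_tungsten| = |Q_oil|:
m×134×(208 − 21.7) = 0.794×1670×(21.7 − 18.1)
24964 m = 4773.5  ⇒  m ≈ 0.1912 kg

m ≈ 0.191 kg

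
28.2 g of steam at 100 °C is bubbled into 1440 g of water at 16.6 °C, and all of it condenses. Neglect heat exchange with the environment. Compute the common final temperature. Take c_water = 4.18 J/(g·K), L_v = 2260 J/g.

T_f ≈ 28.6 °C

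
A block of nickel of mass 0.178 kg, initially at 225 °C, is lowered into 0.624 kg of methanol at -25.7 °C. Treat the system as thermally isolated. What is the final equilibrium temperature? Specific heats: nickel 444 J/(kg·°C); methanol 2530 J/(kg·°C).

T_f ≈ -13.7 °C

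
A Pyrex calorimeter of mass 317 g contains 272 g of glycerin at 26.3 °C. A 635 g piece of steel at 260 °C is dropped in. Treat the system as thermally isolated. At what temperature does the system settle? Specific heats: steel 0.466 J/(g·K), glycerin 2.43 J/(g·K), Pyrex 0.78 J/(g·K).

With ΣQ=0 the equilibrium temperature is the m·c-weighted mean:
T_f = (295.91×260 + 660.96×26.3 + 247.26×26.3) / (295.91 + 660.96 + 247.26)
    = 100823 / 1204.1 ≈ 83.73 °C

T_f ≈ 83.7 °C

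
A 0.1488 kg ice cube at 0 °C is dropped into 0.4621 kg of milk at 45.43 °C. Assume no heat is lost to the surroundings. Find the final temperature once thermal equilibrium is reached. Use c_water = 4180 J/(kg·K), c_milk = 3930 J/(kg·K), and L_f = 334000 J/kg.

Energy balance with sensible and latent terms:
melt ice: 0.1488·334000 = 49699; warm the meltwater: 621.98 T; milk: 1816.1(T − 45.43)
2438 T = 82503 − 49699 = 32804
T ≈ 13.46 °C. Since T > 0 °C, the all-ice-melts assumption holds.

T_f ≈ 13.5 °C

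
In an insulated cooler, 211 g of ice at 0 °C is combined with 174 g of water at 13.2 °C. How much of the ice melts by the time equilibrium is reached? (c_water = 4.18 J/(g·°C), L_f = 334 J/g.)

m_melted ≈ 28.7 g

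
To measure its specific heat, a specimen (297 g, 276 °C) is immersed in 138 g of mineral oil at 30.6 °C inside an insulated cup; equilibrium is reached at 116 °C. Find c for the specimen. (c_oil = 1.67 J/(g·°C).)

m_s c (T_s − T_f) = m_oil c_oil (T_f − T_0):
297·c·(276 − 116) = 138·1.67·(116 − 30.6)
47520 c = 19681  ⇒  c ≈ 0.4142 J/(g·°C)

c ≈ 0.414 J/(g·°C)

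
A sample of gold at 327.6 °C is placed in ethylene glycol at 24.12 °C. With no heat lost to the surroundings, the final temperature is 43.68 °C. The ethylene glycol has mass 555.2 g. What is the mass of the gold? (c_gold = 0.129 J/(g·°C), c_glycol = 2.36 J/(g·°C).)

m ≈ 700 g

Heat gained plus heat lost sum to zero:
m·0.129·(43.68 − 327.6) + 555.2·2.36·(43.68 − 24.12) = 0
-36.63 m = -25629
m = -25629/-36.63 ≈ 699.8 g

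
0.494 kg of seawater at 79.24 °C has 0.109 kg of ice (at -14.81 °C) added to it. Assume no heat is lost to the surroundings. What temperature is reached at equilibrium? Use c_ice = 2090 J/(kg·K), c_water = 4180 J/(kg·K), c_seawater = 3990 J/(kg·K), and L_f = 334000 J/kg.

Heat gained plus heat lost sum to zero:
warm ice to 0 °C: 0.109×2090×(0 − (-14.81)) = 3373.9; fusion: m_ice L_f = 0.109×334000 = 36406; meltwater 0→T: 0.109×4180×T = 455.62 T; seawater cools: 0.494×3990×(T − 79.24) = 1971.1(T − 79.24)
2426.7 T = 156187 − 39780 = 116407
T ≈ 47.97 °C. Since T > 0 °C, the all-ice-melts assumption holds.

T_f ≈ 48.0 °C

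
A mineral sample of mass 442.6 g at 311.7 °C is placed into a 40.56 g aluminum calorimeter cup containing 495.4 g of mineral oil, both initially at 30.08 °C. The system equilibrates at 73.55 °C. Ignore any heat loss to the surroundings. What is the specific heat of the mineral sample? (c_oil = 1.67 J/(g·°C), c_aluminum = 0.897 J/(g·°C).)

Setting the total heat transfer to zero:
442.6×c×(73.55 − 311.7) + 495.4×1.67×(73.55 − 30.08) + 40.56×0.897×(73.55 − 30.08) = 0
-105405 c = -37545
c = -37545/-105405 ≈ 0.3562 J/(g·°C)

c ≈ 0.356 J/(g·°C)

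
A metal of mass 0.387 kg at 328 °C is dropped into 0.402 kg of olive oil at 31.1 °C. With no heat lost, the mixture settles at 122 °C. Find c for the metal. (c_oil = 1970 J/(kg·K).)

c ≈ 903 J/(kg·K)

m_s c (T_s − T_f) = m_oil c_oil (T_f − T_0):
0.387×c×(328 − 122) = 0.402×1970×(122 − 31.1)
79.72 c = 71987  ⇒  c ≈ 903 J/(kg·K)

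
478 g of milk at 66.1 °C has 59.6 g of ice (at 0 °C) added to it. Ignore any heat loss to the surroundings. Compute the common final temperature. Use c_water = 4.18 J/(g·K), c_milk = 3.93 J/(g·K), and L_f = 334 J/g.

T_f ≈ 49.0 °C

Heat gained plus heat lost sum to zero:
melt ice: 59.6·334 = 19906; warm the meltwater: 249.13 T; milk cools: 478·3.93·(T − 66.1) = 1878.5(T − 66.1)
2127.7 T = 124171 − 19906 = 104265
T ≈ 49.00 °C — above 0 °C, consistent with complete melting.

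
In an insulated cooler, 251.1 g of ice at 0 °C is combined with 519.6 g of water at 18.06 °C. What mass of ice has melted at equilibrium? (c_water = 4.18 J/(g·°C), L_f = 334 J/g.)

Heat available from the water dropping to 0 °C: 519.6·4.18·18.06 = 39225 J.
Fully melting the ice requires m_ice L_f = 251.1·334 = 83867 J.
That's not enough to melt it all — equilibrium is at 0 °C with ice remaining.
m_melt = 39225 / L_f = 117.4 g.

m_melted ≈ 117 g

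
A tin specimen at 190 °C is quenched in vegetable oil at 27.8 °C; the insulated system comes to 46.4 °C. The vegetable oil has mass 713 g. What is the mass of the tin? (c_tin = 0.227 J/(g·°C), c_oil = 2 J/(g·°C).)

m ≈ 814 g

|Q_tin| = |Q_oil|:
m×0.227×(190 − 46.4) = 713×2×(46.4 − 27.8)
32.6 m = 26524  ⇒  m ≈ 813.7 g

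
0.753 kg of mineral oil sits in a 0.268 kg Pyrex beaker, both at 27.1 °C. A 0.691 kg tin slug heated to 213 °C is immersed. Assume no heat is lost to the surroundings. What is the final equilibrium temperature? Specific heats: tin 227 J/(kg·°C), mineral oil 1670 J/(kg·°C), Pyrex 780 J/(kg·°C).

T_f = Σ m_i c_i T_i / Σ m_i c_i:
T_f = (156.86*213 + 1257.5*27.1 + 209.04*27.1) / (156.86 + 1257.5 + 209.04)
    = 73154 / 1623.4 ≈ 45.06 °C

T_f ≈ 45.1 °C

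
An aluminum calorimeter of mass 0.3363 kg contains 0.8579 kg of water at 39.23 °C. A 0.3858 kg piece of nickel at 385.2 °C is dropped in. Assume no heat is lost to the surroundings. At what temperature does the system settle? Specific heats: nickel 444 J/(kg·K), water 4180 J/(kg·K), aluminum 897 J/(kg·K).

With ΣQ=0 the equilibrium temperature is the m·c-weighted mean:
T_f = (171.3*385.2 + 3586*39.23 + 301.66*39.23) / (171.3 + 3586 + 301.66)
    = 218497 / 4059 ≈ 53.83 °C

T_f ≈ 53.8 °C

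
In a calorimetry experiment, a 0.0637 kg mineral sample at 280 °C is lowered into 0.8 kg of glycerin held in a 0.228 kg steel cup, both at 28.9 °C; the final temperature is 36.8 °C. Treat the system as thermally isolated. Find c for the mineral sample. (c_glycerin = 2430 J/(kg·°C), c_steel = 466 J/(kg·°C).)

c ≈ 1050 J/(kg·°C)

Net heat exchanged in the isolated system is zero:
0.0637×c×(36.8 − 280) + 0.8×2430×(36.8 − 28.9) + 0.228×466×(36.8 − 28.9) = 0
-15.49 c = -16197
c = -16197/-15.49 ≈ 1046 J/(kg·°C)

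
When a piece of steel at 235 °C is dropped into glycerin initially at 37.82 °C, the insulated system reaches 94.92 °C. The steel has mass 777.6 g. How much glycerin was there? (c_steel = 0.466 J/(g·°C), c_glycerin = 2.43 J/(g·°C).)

|Q_steel| = |Q_glycerin|:
777.6×0.466×(235 − 94.92) = m×2.43×(94.92 − 37.82)
138.75 m = 50760  ⇒  m ≈ 365.8 g

m ≈ 366 g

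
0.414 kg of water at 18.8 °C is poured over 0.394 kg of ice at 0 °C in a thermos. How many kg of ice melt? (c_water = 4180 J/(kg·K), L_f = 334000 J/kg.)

m_melted ≈ 0.0974 kg

Heat available from the water dropping to 0 °C: 0.414·4180·18.8 = 32534 J.
To melt every bit of ice: 0.394·334000 = 131596 J.
32534 J < 131596 J, so only part of the ice melts and the system sits at 0 °C.
m_melt = 32534 / L_f = 0.09741 kg.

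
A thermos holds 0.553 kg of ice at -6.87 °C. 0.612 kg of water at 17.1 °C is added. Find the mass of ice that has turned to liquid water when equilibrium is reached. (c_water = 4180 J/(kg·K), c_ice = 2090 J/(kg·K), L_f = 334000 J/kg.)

m_melted ≈ 0.107 kg

Heat available from the water dropping to 0 °C: 0.612×4180×17.1 = 43745 J.
Of that, 0.553×2090×6.87 = 7940.1 J goes to bring the ice to 0 °C, leaving 35804 J.
To melt every bit of ice: 0.553×334000 = 184702 J.
Since 35804 < 184702 J, not all the ice melts; equilibrium is at 0 °C.
m_melt = 35804 / L_f = 0.1072 kg.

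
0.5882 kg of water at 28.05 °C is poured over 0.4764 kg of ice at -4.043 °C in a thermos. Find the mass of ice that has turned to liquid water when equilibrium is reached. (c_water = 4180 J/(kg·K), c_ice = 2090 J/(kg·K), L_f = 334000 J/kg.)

m_melted ≈ 0.194 kg

Water can give up m c ΔT = 0.5882×4180×28.05 = 68966 J before reaching 0 °C.
Of that, 0.4764×2090×4.043 = 4025.5 J goes to bring the ice to 0 °C, leaving 64940 J.
Fully melting the ice requires m_ice L_f = 0.4764×334000 = 159118 J.
Since 64940 < 159118 J, not all the ice melts; equilibrium is at 0 °C.
m_melt = 64940 / L_f = 0.1944 kg.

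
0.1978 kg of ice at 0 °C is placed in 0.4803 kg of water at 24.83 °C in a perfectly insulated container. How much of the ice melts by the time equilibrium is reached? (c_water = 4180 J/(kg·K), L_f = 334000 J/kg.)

m_melted ≈ 0.149 kg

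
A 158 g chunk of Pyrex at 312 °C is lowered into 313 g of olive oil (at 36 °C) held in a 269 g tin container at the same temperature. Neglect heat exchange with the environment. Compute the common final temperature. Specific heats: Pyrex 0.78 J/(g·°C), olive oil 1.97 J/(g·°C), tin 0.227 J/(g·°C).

Taking heat into each body as positive, Σ m c ΔT = 0:
158*0.78*(T − 312) + 313*1.97*(T − 36) + 269*0.227*(T − 36) = 0
123.24(T − 312) + 616.61(T − 36) + 61.06(T − 36) = 0
800.91 T = 62847
T = 62847/800.91 ≈ 78.47 °C

T_f ≈ 78.5 °C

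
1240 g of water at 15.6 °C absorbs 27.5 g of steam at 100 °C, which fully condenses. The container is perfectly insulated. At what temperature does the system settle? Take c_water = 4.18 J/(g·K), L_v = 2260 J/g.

Setting the total heat transfer to zero:
steam→water at 100 °C releases m L_v = 27.5·2260 = 62150
  condensed water 100 °C→T: 114.95(T − 100)
  original water: 5183.2(T − 15.6)
5298.1 T = 62150 + 11495 + 80858 = 154503
T ≈ 29.16 °C (< 100 °C, so full condensation is consistent).

T_f ≈ 29.2 °C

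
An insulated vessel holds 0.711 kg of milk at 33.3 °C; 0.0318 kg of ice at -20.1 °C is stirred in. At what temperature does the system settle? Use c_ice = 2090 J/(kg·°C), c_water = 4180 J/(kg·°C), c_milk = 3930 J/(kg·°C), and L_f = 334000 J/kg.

T_f ≈ 27.7 °C

Sum of m c ΔT and latent-heat terms is zero:
warm ice to 0 °C: 0.0318×2090×(0 − (-20.1)) = 1335.9; latent heat to melt: 0.0318×334000 = 10621; meltwater 0→T: 0.0318×4180×T = 132.92 T; milk cools: 0.711×3930×(T − 33.3) = 2794.2(T − 33.3)
2927.2 T = 93048 − 11957 = 81091
T ≈ 27.70 °C. Since T > 0 °C, the all-ice-melts assumption holds.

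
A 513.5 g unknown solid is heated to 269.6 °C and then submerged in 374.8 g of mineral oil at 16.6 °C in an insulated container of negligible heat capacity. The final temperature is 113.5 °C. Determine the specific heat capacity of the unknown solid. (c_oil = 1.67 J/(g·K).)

c ≈ 0.757 J/(g·K)

Heat lost by the unknown solid = heat gained by the oil:
513.5×c×(269.6 − 113.5) = 374.8×1.67×(113.5 − 16.6)
80157 c = 60651  ⇒  c ≈ 0.7567 J/(g·K)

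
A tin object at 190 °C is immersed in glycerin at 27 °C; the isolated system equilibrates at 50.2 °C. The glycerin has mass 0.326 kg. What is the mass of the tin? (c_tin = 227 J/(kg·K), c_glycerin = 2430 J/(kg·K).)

m ≈ 0.579 kg

Setting the total heat transfer to zero:
m×227×(50.2 − 190) + 0.326×2430×(50.2 − 27) = 0
-31735 m = -18379
m = -18379/-31735 ≈ 0.5791 kg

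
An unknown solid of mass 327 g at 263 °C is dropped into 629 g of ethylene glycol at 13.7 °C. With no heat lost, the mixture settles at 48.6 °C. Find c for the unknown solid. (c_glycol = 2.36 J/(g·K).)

m_s c (T_s − T_f) = m_glycol c_glycol (T_f − T_0):
327·c·(263 − 48.6) = 629·2.36·(48.6 − 13.7)
70109 c = 51807  ⇒  c ≈ 0.739 J/(g·K)

c ≈ 0.739 J/(g·K)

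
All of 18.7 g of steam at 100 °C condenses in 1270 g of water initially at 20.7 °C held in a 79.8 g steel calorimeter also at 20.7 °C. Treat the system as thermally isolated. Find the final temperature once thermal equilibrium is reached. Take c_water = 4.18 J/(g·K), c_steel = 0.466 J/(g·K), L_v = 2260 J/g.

T_f ≈ 29.6 °C

Net heat exchanged in the isolated system is zero:
steam→water at 100 °C releases m L_v = 18.7·2260 = 42262
  condensate cools 100→T: 18.7·4.18·(T − 100) = 78.17(T − 100)
  original water: 5308.6(T − 20.7)
  cup: 37.19(T − 20.7)
5424 T = 42262 + 7816.6 + 110658 = 160736
T ≈ 29.63 °C (< 100 °C, so full condensation is consistent).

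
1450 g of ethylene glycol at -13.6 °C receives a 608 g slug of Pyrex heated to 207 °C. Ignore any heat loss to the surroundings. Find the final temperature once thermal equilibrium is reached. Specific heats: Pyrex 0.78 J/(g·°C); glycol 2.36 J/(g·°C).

T_f ≈ 13.3 °C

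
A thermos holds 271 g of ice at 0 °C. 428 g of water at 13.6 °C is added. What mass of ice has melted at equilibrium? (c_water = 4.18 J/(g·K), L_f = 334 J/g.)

Cooling the water to 0 °C releases 428×4.18×13.6 = 24331 J.
Melting all 271 g of ice would need 271×334 = 90514 J.
That's not enough to melt it all — equilibrium is at 0 °C with ice remaining.
m_melted×334 = 24331  ⇒  m_melted ≈ 72.85 g.

m_melted ≈ 72.8 g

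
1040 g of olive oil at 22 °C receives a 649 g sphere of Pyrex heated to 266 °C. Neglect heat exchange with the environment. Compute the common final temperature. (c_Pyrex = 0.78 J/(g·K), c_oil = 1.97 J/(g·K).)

T_f = Σ m_i c_i T_i / Σ m_i c_i:
T_f = (506.22·266 + 2048.8·22) / (506.22 + 2048.8)
    = 179728 / 2555 ≈ 70.34 °C

T_f ≈ 70.3 °C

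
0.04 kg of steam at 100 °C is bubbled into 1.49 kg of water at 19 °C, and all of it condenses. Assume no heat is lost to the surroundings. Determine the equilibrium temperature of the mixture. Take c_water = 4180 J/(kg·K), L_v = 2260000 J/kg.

T_f ≈ 35.3 °C

Heat gained plus heat lost sum to zero:
steam→water at 100 °C releases m L_v = 0.04·2260000 = 90400; condensate cools 100→T: 0.04·4180·(T − 100) = 167.2(T − 100); original water: 6228.2(T − 19)
6395.4 T = 90400 + 16720 + 118336 = 225456
T ≈ 35.25 °C, under the boiling point, so the assumption holds.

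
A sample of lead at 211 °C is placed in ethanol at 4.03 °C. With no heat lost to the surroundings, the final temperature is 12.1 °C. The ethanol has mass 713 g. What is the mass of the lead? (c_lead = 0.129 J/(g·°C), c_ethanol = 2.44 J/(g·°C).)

m ≈ 547 g

Let T be the final temperature. ΣQ_i = 0:
m·0.129·(12.1 − 211) + 713·2.44·(12.1 − 4.03) = 0
-25.66 m = -14040
m = -14040/-25.66 ≈ 547.2 g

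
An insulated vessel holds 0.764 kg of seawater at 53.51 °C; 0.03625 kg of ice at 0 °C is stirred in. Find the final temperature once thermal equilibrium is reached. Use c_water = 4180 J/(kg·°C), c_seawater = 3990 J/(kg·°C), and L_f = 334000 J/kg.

T_f ≈ 47.2 °C

Setting the total heat transfer to zero:
melt ice: 0.03625·334000 = 12108; meltwater 0→T: 0.03625·4180·T = 151.52 T; seawater cools: 0.764·3990·(T − 53.51) = 3048.4(T − 53.51)
3199.9 T = 163118 − 12108 = 151010
T ≈ 47.19 °C. Since T > 0 °C, the all-ice-melts assumption holds.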